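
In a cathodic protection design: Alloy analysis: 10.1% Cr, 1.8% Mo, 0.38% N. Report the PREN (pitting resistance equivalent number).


Apply the PREN formula: PREN = Cr + 3.3*Mo + 16*N
PREN = 10.1 + 3.3*1.8 + 16*0.38
PREN = 10.1 + 5.94 + 6.08 = 22.12

22.12


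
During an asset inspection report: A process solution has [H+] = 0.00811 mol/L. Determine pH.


pH = −log10[H+]
pH = −log10(0.00811) = 2.09

2.09


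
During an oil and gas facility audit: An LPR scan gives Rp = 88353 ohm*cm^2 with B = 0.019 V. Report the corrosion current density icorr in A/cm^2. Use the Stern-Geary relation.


Apply the Stern-Geary relation: icorr = B / Rp
icorr = 0.019 / 88353 = 2.15×10^-7 A/cm^2

2.15×10^-7 A/cm^2


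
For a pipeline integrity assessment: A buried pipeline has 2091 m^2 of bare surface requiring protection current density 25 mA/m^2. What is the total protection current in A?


I = area * current density, then convert mA → A (÷1000)
I = 2091 * 25 / 1000 = 52.28 A

52.28 A


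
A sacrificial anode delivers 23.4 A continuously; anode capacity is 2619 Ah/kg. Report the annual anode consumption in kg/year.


Annual consumption = current * hours per year / capacity
Rate = 23.4 * 8760 / 2619 = 78.3 kg/year

78.3 kg/year


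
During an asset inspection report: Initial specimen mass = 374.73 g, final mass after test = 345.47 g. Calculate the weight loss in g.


Weight loss = initial − final
WL = 374.73 − 345.47 = 29.26 g

29.26 g


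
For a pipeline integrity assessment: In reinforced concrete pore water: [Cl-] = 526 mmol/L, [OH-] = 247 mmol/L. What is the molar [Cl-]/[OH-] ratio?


Threshold parameter = [Cl-] / [OH-] (molar basis; both in mmol/L, so units cancel)
Ratio = 526 / 247 = 2.13

2.13


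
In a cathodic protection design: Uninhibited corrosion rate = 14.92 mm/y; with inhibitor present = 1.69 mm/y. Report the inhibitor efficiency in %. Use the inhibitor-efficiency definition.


Apply the inhibitor-efficiency definition: IE = (CR_blank − CR_inh)/CR_blank × 100
IE = (14.92 − 1.69) / 14.92 × 100
IE = 13.23 / 14.92 × 100 = 88.7 %

88.7 %


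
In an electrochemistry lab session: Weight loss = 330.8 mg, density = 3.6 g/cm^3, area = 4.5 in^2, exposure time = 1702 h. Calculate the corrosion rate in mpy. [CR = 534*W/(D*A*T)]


Apply the mpy weight-loss relation: CR = 534 * W / (D * A * T)
Numerator: 534 * 330.8 = 176647.2
Denominator: 3.6 * 4.5 * 1702 = 27572.4
CR = 176647.2 / 27572.4 = 6.407 mpy

6.407 mpy


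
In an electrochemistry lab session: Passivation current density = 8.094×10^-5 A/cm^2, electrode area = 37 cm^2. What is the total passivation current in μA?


I = i_pass * A, then convert A → μA (×10^6)
I = 8.094×10^-5 * 37 * 10^6 = 2994.78 μA

2994.78 μA


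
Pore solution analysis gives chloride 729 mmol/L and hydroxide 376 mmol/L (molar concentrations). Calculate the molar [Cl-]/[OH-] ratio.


Threshold parameter = [Cl-] / [OH-] (molar basis; both in mmol/L, so units cancel)
Ratio = 729 / 376 = 1.94

1.94


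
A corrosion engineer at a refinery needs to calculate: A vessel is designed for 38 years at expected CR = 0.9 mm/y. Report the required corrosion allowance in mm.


Corrosion allowance = CR × design life
CA = 0.9 * 38 = 34.2 mm

34.2 mm


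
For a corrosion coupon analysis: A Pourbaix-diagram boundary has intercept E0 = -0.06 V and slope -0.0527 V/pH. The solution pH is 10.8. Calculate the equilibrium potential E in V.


Apply the Pourbaix line equation: E = E0 + slope*pH
E = -0.06 + (-0.0527)*10.8 = -0.06 + (-0.56916) = -0.62916 V
Rounded to 4 decimal places: E = -0.6292 V

-0.6292 V


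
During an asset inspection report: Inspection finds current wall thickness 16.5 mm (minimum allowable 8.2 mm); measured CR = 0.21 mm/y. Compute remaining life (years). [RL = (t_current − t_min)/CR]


Apply the remaining-life relation: RL = (t_current − t_min) / CR
RL = (16.5 − 8.2) / 0.21 = 8.3 / 0.21 = 39.5 years

39.5 years


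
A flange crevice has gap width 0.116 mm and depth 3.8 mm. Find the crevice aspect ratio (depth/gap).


Aspect ratio = depth / gap
Ratio = 3.8 / 0.116 = 32.8

32.8


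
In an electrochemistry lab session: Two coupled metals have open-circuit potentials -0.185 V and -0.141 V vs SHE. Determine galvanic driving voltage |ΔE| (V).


Driving voltage is the absolute potential difference.
|ΔE| = |-0.185 − (-0.141)| = 0.044 V

0.044 V


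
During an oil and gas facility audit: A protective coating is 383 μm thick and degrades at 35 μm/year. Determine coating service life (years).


Service life = thickness / degradation rate
Life = 383 / 35 = 10.9 years

10.9 years


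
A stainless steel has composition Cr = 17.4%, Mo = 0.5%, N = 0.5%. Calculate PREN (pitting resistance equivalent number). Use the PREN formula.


Apply the PREN formula: PREN = Cr + 3.3*Mo + 16*N
PREN = 17.4 + 3.3*0.5 + 16*0.5
PREN = 17.4 + 1.65 + 8.0 = 27.05

27.05


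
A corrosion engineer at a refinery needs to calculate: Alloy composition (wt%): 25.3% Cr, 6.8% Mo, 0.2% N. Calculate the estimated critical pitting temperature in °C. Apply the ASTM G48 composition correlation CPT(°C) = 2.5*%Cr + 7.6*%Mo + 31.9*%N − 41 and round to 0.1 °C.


Apply the ASTM G48 empirical CPT estimate: CPT(°C) = 2.5*%Cr + 7.6*%Mo + 31.9*%N − 41
2.5*25.3 = 63.25; 7.6*6.8 = 51.68; 31.9*0.2 = 6.38
CPT = 63.25 + 51.68 + 6.38 − 41 = 80.31 °C
Rounded to 0.1 °C: CPT ≈ 80.3 °C

80.3 °C


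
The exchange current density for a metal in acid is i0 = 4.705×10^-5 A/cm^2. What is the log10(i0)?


i0 = 4.705×10^-5 A/cm^2
log10(i0) = -4.327

-4.327


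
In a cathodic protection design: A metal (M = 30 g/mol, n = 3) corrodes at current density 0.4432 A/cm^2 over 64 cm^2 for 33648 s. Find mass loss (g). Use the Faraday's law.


Apply Faraday's law: m = i*A*t*M / (n*F)
Total charge passed Q = i*A*t = 0.4432*64*33648 = 954418.7904 C
m = Q*M/(n*F) = 954418.7904*30/(3*96485) = 98.9189 g

98.9189 g


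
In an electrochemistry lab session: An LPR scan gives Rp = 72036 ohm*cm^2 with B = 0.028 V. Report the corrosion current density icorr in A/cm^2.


Apply the Stern-Geary relation: icorr = B / Rp
icorr = 0.028 / 72036 = 3.887×10^-7 A/cm^2

3.887×10^-7 A/cm^2


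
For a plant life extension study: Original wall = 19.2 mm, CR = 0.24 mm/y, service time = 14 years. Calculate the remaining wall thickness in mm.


Remaining wall = original − CR × time
t = 19.2 − 0.24*14 = 19.2 − 3.36 = 15.84 mm

15.84 mm


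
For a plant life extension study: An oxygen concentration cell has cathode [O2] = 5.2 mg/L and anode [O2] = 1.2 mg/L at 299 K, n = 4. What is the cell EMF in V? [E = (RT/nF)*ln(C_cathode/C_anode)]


Apply the Nernst concentration-cell relation: E = (RT/nF)*ln(C_cathode/C_anode)
RT/nF = 8.314*299/(4*96485) = 0.00644112 V
ln(5.2/1.2) = 1.46634
E = 0.00644112 * 1.46634 = 0.00944 V

0.00944 V


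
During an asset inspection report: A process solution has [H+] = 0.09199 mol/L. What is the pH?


pH = −log10[H+]
pH = −log10(0.09199) = 1.04

1.04


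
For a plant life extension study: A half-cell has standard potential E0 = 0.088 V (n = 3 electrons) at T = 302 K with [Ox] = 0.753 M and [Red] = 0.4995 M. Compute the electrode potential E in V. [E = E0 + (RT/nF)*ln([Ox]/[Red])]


Apply the Nernst equation: E = E0 + (RT/nF)*ln([Ox]/[Red])
Step 1: RT/nF = 8.314*302/(3*96485) = 0.00867433 V
Step 2: [Ox]/[Red] = 0.753/0.4995 = 1.507508
Step 3: ln(1.507508) = 0.410458
Step 4: correction = 0.00867433 * 0.410458 = 0.0036 V
E = 0.088 + 0.0036 = 0.0916 V

0.0916 V


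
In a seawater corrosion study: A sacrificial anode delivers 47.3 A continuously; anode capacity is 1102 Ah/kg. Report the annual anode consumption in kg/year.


Annual consumption = current * hours per year / capacity
Rate = 47.3 * 8760 / 1102 = 376.0 kg/year

376.0 kg/year


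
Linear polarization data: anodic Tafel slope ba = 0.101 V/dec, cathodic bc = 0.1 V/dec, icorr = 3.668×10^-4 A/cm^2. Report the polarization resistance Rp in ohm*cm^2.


Apply the Stern-Geary equation: Rp = ba*bc / (2.303*icorr*(ba+bc))
ba*bc = 0.101*0.1 = 0.0101
ba+bc = 0.201; 2.303*icorr*(ba+bc) = 2.303*3.668×10^-4*0.201 = 1.6979282×10^-4
Rp = 0.0101 / 1.6979282×10^-4 = 59.48 ohm*cm^2

59.48 ohm*cm^2


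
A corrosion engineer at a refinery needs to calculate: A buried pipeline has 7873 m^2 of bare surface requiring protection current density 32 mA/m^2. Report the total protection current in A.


I = area * current density, then convert mA → A (÷1000)
I = 7873 * 32 / 1000 = 251.94 A

251.94 A


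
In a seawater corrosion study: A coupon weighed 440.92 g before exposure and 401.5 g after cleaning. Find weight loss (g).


Weight loss = initial − final
WL = 440.92 − 401.5 = 39.42 g

39.42 g


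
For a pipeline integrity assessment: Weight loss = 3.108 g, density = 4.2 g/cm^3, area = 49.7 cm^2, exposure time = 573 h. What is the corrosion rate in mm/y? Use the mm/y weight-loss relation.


Apply the mm/y weight-loss relation: CR = 87600 * W / (D * A * T)
Numerator: 87600 * 3.108 = 272260.8
Denominator: 4.2 * 49.7 * 573 = 119608.02
CR = 272260.8 / 119608.02 = 2.276275 mm/y

2.276275 mm/y


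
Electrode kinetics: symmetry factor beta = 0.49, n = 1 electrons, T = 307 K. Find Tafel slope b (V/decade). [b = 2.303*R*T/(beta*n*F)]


Apply the Tafel slope relation: b = 2.303*R*T/(beta*n*F)
Numerator: 2.303 * 8.314 * 307 = 5878.17
Denominator: 0.49 * 1 * 96485 = 47277.65
b = 5878.17 / 47277.65 = 0.124 V/decade

0.124 V/decade


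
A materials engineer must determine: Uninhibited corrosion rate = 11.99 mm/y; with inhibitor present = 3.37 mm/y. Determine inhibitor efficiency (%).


Apply the inhibitor-efficiency definition: IE = (CR_blank − CR_inh)/CR_blank × 100
IE = (11.99 − 3.37) / 11.99 × 100
IE = 8.62 / 11.99 × 100 = 71.9 %

71.9 %


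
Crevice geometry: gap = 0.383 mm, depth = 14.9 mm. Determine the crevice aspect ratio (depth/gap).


Aspect ratio = depth / gap
Ratio = 14.9 / 0.383 = 38.9

38.9


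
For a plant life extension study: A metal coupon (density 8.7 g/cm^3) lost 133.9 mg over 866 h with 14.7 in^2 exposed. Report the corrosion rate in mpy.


Apply the mpy weight-loss relation: CR = 534 * W / (D * A * T)
Numerator: 534 * 133.9 = 71502.6
Denominator: 8.7 * 14.7 * 866 = 110752.74
CR = 71502.6 / 110752.74 = 0.646 mpy

0.646 mpy


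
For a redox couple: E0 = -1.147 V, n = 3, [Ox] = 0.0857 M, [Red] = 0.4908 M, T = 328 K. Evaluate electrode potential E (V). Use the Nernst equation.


Apply the Nernst equation: E = E0 + (RT/nF)*ln([Ox]/[Red])
Step 1: RT/nF = 8.314*328/(3*96485) = 0.00942113 V
Step 2: [Ox]/[Red] = 0.0857/0.4908 = 0.174613
Step 3: ln(0.174613) = -1.745183
Step 4: correction = 0.00942113 * -1.745183 = -0.0164 V
E = -1.147 + -0.0164 = -1.1634 V

-1.1634 V


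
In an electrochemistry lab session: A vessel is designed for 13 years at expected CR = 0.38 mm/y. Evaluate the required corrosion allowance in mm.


Corrosion allowance = CR × design life
CA = 0.38 * 13 = 4.94 mm

4.94 mm


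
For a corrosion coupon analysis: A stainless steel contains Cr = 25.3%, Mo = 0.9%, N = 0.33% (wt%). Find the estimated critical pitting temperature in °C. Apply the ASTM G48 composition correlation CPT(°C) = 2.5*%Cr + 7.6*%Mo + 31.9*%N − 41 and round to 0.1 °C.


Apply the ASTM G48 empirical CPT estimate: CPT(°C) = 2.5*%Cr + 7.6*%Mo + 31.9*%N − 41
2.5*25.3 = 63.25; 7.6*0.9 = 6.84; 31.9*0.33 = 10.527
CPT = 63.25 + 6.84 + 10.527 − 41 = 39.617 °C
Rounded to 0.1 °C: CPT ≈ 39.6 °C

39.6 °C


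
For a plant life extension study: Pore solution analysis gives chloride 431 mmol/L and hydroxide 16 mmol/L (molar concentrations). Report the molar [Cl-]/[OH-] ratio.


Threshold parameter = [Cl-] / [OH-] (molar basis; both in mmol/L, so units cancel)
Ratio = 431 / 16 = 26.94

26.94


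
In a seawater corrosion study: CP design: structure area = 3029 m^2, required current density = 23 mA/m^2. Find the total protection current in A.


I = area * current density, then convert mA → A (÷1000)
I = 3029 * 23 / 1000 = 69.67 A

69.67 A


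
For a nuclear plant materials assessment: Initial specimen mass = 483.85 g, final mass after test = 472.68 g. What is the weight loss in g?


Weight loss = initial − final
WL = 483.85 − 472.68 = 11.17 g

11.17 g


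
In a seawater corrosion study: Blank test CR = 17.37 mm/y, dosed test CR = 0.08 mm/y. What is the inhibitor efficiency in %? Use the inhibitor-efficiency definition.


Apply the inhibitor-efficiency definition: IE = (CR_blank − CR_inh)/CR_blank × 100
IE = (17.37 − 0.08) / 17.37 × 100
IE = 17.29 / 17.37 × 100 = 99.5 %

99.5 %


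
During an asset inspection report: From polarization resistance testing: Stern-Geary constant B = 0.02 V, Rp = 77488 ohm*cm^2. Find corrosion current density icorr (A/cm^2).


Apply the Stern-Geary relation: icorr = B / Rp
icorr = 0.02 / 77488 = 2.581×10^-7 A/cm^2

2.581×10^-7 A/cm^2


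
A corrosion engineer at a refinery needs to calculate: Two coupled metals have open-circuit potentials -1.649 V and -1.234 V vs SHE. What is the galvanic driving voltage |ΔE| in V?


Driving voltage is the absolute potential difference.
|ΔE| = |-1.649 − (-1.234)| = 0.415 V

0.415 V


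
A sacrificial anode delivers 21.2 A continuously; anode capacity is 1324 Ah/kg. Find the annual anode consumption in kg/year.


Annual consumption = current * hours per year / capacity
Rate = 21.2 * 8760 / 1324 = 140.3 kg/year

140.3 kg/year


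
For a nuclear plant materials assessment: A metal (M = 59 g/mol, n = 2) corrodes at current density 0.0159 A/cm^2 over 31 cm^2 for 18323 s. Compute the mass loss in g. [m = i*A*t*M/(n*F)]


Apply Faraday's law: m = i*A*t*M / (n*F)
Total charge passed Q = i*A*t = 0.0159*31*18323 = 9031.4067 C
m = Q*M/(n*F) = 9031.4067*59/(2*96485) = 2.7613 g

2.7613 g


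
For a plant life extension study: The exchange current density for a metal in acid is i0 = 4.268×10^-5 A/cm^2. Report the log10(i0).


i0 = 4.268×10^-5 A/cm^2
log10(i0) = -4.37

-4.37


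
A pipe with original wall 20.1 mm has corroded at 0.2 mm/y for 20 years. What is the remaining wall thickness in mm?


Remaining wall = original − CR × time
t = 20.1 − 0.2*20 = 20.1 − 4.0 = 16.1 mm

16.1 mm


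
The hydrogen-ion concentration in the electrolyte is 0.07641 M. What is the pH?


pH = −log10[H+]
pH = −log10(0.07641) = 1.12

1.12


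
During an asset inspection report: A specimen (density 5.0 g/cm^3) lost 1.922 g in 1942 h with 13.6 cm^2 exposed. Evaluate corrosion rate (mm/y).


Apply the mm/y weight-loss relation: CR = 87600 * W / (D * A * T)
Numerator: 87600 * 1.922 = 168367.2
Denominator: 5.0 * 13.6 * 1942 = 132056.0
CR = 168367.2 / 132056.0 = 1.274968 mm/y

1.274968 mm/y


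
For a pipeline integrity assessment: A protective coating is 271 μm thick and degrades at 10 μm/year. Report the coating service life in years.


Service life = thickness / degradation rate
Life = 271 / 10 = 27.1 years

27.1 years


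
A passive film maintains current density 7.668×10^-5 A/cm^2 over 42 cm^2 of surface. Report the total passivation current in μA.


I = i_pass * A, then convert A → μA (×10^6)
I = 7.668×10^-5 * 42 * 10^6 = 3220.56 μA

3220.56 μA


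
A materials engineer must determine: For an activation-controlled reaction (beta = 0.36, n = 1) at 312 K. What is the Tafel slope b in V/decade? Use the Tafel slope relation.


Apply the Tafel slope relation: b = 2.303*R*T/(beta*n*F)
Numerator: 2.303 * 8.314 * 312 = 5973.91
Denominator: 0.36 * 1 * 96485 = 34734.6
b = 5973.91 / 34734.6 = 0.172 V/decade

0.172 V/decade


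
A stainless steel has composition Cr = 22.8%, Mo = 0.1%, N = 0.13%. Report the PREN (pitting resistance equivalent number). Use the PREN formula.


Apply the PREN formula: PREN = Cr + 3.3*Mo + 16*N
PREN = 22.8 + 3.3*0.1 + 16*0.13
PREN = 22.8 + 0.33 + 2.08 = 25.21

25.21


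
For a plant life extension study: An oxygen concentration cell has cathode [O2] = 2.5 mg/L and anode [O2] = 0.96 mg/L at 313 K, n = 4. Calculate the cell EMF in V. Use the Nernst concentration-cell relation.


Apply the Nernst concentration-cell relation: E = (RT/nF)*ln(C_cathode/C_anode)
RT/nF = 8.314*313/(4*96485) = 0.00674271 V
ln(2.5/0.96) = 0.95711
E = 0.00674271 * 0.95711 = 0.00645 V

0.00645 V


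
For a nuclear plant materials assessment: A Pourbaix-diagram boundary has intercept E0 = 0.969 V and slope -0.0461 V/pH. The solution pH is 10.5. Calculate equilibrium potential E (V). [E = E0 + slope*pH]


Apply the Pourbaix line equation: E = E0 + slope*pH
E = 0.969 + (-0.0461)*10.5 = 0.969 + (-0.48405) = 0.48495 V
Rounded to 4 decimal places: E = 0.4850 V

0.4850 V


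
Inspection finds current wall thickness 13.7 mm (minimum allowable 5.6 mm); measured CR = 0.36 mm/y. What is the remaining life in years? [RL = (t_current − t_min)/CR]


Apply the remaining-life relation: RL = (t_current − t_min) / CR
RL = (13.7 − 5.6) / 0.36 = 8.1 / 0.36 = 22.5 years

22.5 years


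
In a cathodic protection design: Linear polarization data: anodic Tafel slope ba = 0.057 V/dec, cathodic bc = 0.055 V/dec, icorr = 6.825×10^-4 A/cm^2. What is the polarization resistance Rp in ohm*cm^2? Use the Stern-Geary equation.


Apply the Stern-Geary equation: Rp = ba*bc / (2.303*icorr*(ba+bc))
ba*bc = 0.057*0.055 = 0.003135
ba+bc = 0.112; 2.303*icorr*(ba+bc) = 2.303*6.825×10^-4*0.112 = 1.7604132×10^-4
Rp = 0.003135 / 1.7604132×10^-4 = 17.81 ohm*cm^2

17.81 ohm*cm^2


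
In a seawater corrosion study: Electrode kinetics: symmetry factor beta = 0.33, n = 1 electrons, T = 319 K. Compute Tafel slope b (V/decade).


Apply the Tafel slope relation: b = 2.303*R*T/(beta*n*F)
Numerator: 2.303 * 8.314 * 319 = 6107.94
Denominator: 0.33 * 1 * 96485 = 31840.05
b = 6107.94 / 31840.05 = 0.1918 V/decade

0.1918 V/decade


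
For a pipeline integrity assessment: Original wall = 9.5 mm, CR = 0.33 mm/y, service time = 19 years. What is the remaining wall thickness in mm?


Remaining wall = original − CR × time
t = 9.5 − 0.33*19 = 9.5 − 6.27 = 3.23 mm

3.23 mm


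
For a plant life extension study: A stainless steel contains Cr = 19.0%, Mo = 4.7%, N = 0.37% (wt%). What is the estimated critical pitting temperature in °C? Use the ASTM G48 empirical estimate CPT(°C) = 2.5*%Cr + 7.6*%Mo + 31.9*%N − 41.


Apply the ASTM G48 empirical CPT estimate: CPT(°C) = 2.5*%Cr + 7.6*%Mo + 31.9*%N − 41
2.5*19.0 = 47.5; 7.6*4.7 = 35.72; 31.9*0.37 = 11.803
CPT = 47.5 + 35.72 + 11.803 − 41 = 54.023 °C
Rounded to 0.1 °C: CPT ≈ 54.0 °C

54.0 °C


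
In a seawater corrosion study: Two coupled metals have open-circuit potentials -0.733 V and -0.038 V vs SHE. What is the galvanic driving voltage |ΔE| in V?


Driving voltage is the absolute potential difference.
|ΔE| = |-0.733 − (-0.038)| = 0.695 V

0.695 V


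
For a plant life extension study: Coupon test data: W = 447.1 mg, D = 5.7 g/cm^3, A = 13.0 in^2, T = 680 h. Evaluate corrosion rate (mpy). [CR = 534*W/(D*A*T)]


Apply the mpy weight-loss relation: CR = 534 * W / (D * A * T)
Numerator: 534 * 447.1 = 238751.4
Denominator: 5.7 * 13.0 * 680 = 50388.0
CR = 238751.4 / 50388.0 = 4.73826 mpy

4.73826 mpy


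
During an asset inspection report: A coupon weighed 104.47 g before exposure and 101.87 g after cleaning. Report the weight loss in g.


Weight loss = initial − final
WL = 104.47 − 101.87 = 2.6 g

2.6 g


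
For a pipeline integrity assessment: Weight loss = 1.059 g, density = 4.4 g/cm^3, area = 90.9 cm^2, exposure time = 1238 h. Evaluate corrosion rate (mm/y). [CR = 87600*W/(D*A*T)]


Apply the mm/y weight-loss relation: CR = 87600 * W / (D * A * T)
Numerator: 87600 * 1.059 = 92768.4
Denominator: 4.4 * 90.9 * 1238 = 495150.48
CR = 92768.4 / 495150.48 = 0.18735 mm/y

0.18735 mm/y


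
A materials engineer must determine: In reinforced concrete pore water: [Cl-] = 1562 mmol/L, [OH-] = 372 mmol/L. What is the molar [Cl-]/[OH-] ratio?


Threshold parameter = [Cl-] / [OH-] (molar basis; both in mmol/L, so units cancel)
Ratio = 1562 / 372 = 4.2

4.2


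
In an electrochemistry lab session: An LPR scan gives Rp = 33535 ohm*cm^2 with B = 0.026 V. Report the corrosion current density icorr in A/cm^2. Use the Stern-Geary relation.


Apply the Stern-Geary relation: icorr = B / Rp
icorr = 0.026 / 33535 = 7.753×10^-7 A/cm^2

7.753×10^-7 A/cm^2


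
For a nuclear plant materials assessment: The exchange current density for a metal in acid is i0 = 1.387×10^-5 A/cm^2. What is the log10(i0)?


i0 = 1.387×10^-5 A/cm^2
log10(i0) = -4.858

-4.858


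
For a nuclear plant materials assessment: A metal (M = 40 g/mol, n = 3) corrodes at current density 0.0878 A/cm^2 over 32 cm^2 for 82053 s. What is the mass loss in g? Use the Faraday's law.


Apply Faraday's law: m = i*A*t*M / (n*F)
Total charge passed Q = i*A*t = 0.0878*32*82053 = 230536.1088 C
m = Q*M/(n*F) = 230536.1088*40/(3*96485) = 31.858 g

31.858 g


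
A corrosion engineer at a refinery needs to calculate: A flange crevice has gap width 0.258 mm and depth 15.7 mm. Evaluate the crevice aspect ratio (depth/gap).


Aspect ratio = depth / gap
Ratio = 15.7 / 0.258 = 60.9

60.9


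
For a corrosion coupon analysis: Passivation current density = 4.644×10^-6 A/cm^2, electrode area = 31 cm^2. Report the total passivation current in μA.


I = i_pass * A, then convert A → μA (×10^6)
I = 4.644×10^-6 * 31 * 10^6 = 143.96 μA

143.96 μA


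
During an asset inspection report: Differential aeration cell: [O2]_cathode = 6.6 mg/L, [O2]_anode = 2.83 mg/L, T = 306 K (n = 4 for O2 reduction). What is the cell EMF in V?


Apply the Nernst concentration-cell relation: E = (RT/nF)*ln(C_cathode/C_anode)
RT/nF = 8.314*306/(4*96485) = 0.00659192 V
ln(6.6/2.83) = 0.84679
E = 0.00659192 * 0.84679 = 0.00558 V

0.00558 V


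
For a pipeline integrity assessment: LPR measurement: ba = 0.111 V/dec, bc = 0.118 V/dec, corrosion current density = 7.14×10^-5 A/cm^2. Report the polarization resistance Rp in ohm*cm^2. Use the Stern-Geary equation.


Apply the Stern-Geary equation: Rp = ba*bc / (2.303*icorr*(ba+bc))
ba*bc = 0.111*0.118 = 0.013098
ba+bc = 0.229; 2.303*icorr*(ba+bc) = 2.303*7.14×10^-5*0.229 = 3.7655432×10^-5
Rp = 0.013098 / 3.7655432×10^-5 = 347.8 ohm*cm^2

347.8 ohm*cm^2


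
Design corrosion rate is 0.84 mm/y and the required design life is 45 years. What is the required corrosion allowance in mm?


Corrosion allowance = CR × design life
CA = 0.84 * 45 = 37.8 mm

37.8 mm


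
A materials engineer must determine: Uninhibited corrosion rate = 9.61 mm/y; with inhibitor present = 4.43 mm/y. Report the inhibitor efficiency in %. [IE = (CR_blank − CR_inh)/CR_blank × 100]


Apply the inhibitor-efficiency definition: IE = (CR_blank − CR_inh)/CR_blank × 100
IE = (9.61 − 4.43) / 9.61 × 100
IE = 5.18 / 9.61 × 100 = 53.9 %

53.9 %


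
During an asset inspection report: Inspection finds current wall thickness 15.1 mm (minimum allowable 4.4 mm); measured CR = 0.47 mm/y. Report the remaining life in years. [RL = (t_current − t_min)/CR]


Apply the remaining-life relation: RL = (t_current − t_min) / CR
RL = (15.1 − 4.4) / 0.47 = 10.7 / 0.47 = 22.8 years

22.8 years


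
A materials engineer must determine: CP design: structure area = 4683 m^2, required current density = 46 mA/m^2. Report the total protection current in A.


I = area * current density, then convert mA → A (÷1000)
I = 4683 * 46 / 1000 = 215.42 A

215.42 A


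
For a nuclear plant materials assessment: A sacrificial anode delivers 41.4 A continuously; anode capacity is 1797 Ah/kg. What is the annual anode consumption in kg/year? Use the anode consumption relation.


Annual consumption = current * hours per year / capacity
Rate = 41.4 * 8760 / 1797 = 201.8 kg/year

201.8 kg/year


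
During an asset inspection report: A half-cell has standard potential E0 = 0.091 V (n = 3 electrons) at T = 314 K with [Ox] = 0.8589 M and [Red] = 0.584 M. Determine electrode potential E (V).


Apply the Nernst equation: E = E0 + (RT/nF)*ln([Ox]/[Red])
Step 1: RT/nF = 8.314*314/(3*96485) = 0.009019 V
Step 2: [Ox]/[Red] = 0.8589/0.584 = 1.470719
Step 3: ln(1.470719) = 0.385751
Step 4: correction = 0.009019 * 0.385751 = 0.0035 V
E = 0.091 + 0.0035 = 0.0945 V

0.0945 V


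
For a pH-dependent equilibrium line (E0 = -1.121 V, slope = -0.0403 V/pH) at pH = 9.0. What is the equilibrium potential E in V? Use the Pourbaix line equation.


Apply the Pourbaix line equation: E = E0 + slope*pH
E = -1.121 + (-0.0403)*9.0 = -1.121 + (-0.3627) = -1.4837 V
Rounded to 4 decimal places: E = -1.4837 V

-1.4837 V


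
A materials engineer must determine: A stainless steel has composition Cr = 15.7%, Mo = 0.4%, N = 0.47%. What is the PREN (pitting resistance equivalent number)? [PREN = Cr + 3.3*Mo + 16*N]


Apply the PREN formula: PREN = Cr + 3.3*Mo + 16*N
PREN = 15.7 + 3.3*0.4 + 16*0.47
PREN = 15.7 + 1.32 + 7.52 = 24.54

24.54


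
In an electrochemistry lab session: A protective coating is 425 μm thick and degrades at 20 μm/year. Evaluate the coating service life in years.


Service life = thickness / degradation rate
Life = 425 / 20 = 21.3 years

21.3 years


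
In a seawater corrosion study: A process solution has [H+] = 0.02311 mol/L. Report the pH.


pH = −log10[H+]
pH = −log10(0.02311) = 1.64

1.64


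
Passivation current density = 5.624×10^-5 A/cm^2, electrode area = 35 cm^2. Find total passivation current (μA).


I = i_pass * A, then convert A → μA (×10^6)
I = 5.624×10^-5 * 35 * 10^6 = 1968.4 μA

1968.4 μA


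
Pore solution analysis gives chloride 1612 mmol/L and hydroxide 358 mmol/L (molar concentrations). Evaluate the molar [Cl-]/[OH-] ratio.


Threshold parameter = [Cl-] / [OH-] (molar basis; both in mmol/L, so units cancel)
Ratio = 1612 / 358 = 4.5

4.5


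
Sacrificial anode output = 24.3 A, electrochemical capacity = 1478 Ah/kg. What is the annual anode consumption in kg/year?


Annual consumption = current * hours per year / capacity
Rate = 24.3 * 8760 / 1478 = 144.0 kg/year

144.0 kg/year


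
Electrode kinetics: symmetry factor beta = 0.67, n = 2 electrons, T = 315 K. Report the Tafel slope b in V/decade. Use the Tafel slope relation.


Apply the Tafel slope relation: b = 2.303*R*T/(beta*n*F)
Numerator: 2.303 * 8.314 * 315 = 6031.35
Denominator: 0.67 * 2 * 96485 = 129289.9
b = 6031.35 / 129289.9 = 0.0466 V/decade

0.0466 V/decade


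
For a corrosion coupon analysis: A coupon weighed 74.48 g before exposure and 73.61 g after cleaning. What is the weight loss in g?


Weight loss = initial − final
WL = 74.48 − 73.61 = 0.87 g

0.87 g


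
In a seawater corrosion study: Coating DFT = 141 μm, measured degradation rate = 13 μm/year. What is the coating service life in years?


Service life = thickness / degradation rate
Life = 141 / 13 = 10.8 years

10.8 years


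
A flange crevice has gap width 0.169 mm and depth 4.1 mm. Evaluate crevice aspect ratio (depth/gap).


Aspect ratio = depth / gap
Ratio = 4.1 / 0.169 = 24.3

24.3


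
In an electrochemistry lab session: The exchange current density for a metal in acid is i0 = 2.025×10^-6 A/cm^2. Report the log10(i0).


i0 = 2.025×10^-6 A/cm^2
log10(i0) = -5.694

-5.694


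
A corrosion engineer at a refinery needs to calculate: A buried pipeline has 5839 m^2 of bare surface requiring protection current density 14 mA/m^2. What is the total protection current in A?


I = area * current density, then convert mA → A (÷1000)
I = 5839 * 14 / 1000 = 81.75 A

81.75 A


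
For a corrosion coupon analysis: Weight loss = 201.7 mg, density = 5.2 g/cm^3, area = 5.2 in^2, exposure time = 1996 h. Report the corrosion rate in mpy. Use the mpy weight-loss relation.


Apply the mpy weight-loss relation: CR = 534 * W / (D * A * T)
Numerator: 534 * 201.7 = 107707.8
Denominator: 5.2 * 5.2 * 1996 = 53971.84
CR = 107707.8 / 53971.84 = 1.9956 mpy

1.9956 mpy


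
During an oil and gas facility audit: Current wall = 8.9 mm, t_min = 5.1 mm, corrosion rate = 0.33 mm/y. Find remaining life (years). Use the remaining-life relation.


Apply the remaining-life relation: RL = (t_current − t_min) / CR
RL = (8.9 − 5.1) / 0.33 = 3.8 / 0.33 = 11.5 years

11.5 years


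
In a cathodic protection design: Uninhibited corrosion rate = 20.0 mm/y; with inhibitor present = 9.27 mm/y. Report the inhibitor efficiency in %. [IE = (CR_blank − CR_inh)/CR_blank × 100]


Apply the inhibitor-efficiency definition: IE = (CR_blank − CR_inh)/CR_blank × 100
IE = (20.0 − 9.27) / 20.0 × 100
IE = 10.73 / 20.0 × 100 = 53.7 %

53.7 %


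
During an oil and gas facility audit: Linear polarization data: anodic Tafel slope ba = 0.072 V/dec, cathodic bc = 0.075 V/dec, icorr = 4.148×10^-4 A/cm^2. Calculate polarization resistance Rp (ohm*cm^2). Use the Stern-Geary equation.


Apply the Stern-Geary equation: Rp = ba*bc / (2.303*icorr*(ba+bc))
ba*bc = 0.072*0.075 = 0.0054
ba+bc = 0.147; 2.303*icorr*(ba+bc) = 2.303*4.148×10^-4*0.147 = 1.4042681×10^-4
Rp = 0.0054 / 1.4042681×10^-4 = 38.45 ohm*cm^2

38.45 ohm*cm^2


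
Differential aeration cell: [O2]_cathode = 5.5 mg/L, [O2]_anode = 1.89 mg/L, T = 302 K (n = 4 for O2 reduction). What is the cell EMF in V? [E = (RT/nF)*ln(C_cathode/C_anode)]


Apply the Nernst concentration-cell relation: E = (RT/nF)*ln(C_cathode/C_anode)
RT/nF = 8.314*302/(4*96485) = 0.00650575 V
ln(5.5/1.89) = 1.06817
E = 0.00650575 * 1.06817 = 0.00695 V

0.00695 V


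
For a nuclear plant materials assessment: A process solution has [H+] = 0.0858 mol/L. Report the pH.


pH = −log10[H+]
pH = −log10(0.0858) = 1.07

1.07


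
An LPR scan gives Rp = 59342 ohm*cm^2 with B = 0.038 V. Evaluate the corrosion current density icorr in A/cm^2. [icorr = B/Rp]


Apply the Stern-Geary relation: icorr = B / Rp
icorr = 0.038 / 59342 = 6.404×10^-7 A/cm^2

6.404×10^-7 A/cm^2


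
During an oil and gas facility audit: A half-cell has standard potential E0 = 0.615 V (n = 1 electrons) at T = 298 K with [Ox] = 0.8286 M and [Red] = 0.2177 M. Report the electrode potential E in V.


Apply the Nernst equation: E = E0 + (RT/nF)*ln([Ox]/[Red])
Step 1: RT/nF = 8.314*298/(1*96485) = 0.02567831 V
Step 2: [Ox]/[Red] = 0.8286/0.2177 = 3.806155
Step 3: ln(3.806155) = 1.336619
Step 4: correction = 0.02567831 * 1.336619 = 0.0343 V
E = 0.615 + 0.0343 = 0.6493 V

0.6493 V


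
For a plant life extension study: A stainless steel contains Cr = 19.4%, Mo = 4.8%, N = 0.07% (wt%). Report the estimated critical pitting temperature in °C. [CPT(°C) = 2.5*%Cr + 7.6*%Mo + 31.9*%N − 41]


Apply the ASTM G48 empirical CPT estimate: CPT(°C) = 2.5*%Cr + 7.6*%Mo + 31.9*%N − 41
2.5*19.4 = 48.5; 7.6*4.8 = 36.48; 31.9*0.07 = 2.233
CPT = 48.5 + 36.48 + 2.233 − 41 = 46.213 °C
Rounded to 0.1 °C: CPT ≈ 46.2 °C

46.2 °C


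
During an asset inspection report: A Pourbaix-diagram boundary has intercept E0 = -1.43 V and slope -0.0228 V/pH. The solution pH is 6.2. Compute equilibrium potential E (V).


Apply the Pourbaix line equation: E = E0 + slope*pH
E = -1.43 + (-0.0228)*6.2 = -1.43 + (-0.14136) = -1.57136 V
Rounded to 4 decimal places: E = -1.5714 V

-1.5714 V


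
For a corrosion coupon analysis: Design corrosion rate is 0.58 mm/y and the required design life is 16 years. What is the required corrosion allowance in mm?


Corrosion allowance = CR × design life
CA = 0.58 * 16 = 9.28 mm

9.28 mm


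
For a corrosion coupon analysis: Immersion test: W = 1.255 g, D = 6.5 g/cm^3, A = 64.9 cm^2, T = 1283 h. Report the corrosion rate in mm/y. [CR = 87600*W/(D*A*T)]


Apply the mm/y weight-loss relation: CR = 87600 * W / (D * A * T)
Numerator: 87600 * 1.255 = 109938.0
Denominator: 6.5 * 64.9 * 1283 = 541233.55
CR = 109938.0 / 541233.55 = 0.203125 mm/y

0.203125 mm/y


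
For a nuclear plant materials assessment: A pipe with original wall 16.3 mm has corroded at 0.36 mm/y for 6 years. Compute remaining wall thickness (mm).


Remaining wall = original − CR × time
t = 16.3 − 0.36*6 = 16.3 − 2.16 = 14.14 mm

14.14 mm


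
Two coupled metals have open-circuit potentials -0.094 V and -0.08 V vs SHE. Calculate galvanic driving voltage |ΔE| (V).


Driving voltage is the absolute potential difference.
|ΔE| = |-0.094 − (-0.08)| = 0.014 V

0.014 V


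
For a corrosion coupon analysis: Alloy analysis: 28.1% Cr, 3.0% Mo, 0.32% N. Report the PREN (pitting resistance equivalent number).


Apply the PREN formula: PREN = Cr + 3.3*Mo + 16*N
PREN = 28.1 + 3.3*3.0 + 16*0.32
PREN = 28.1 + 9.9 + 5.12 = 43.12

43.12


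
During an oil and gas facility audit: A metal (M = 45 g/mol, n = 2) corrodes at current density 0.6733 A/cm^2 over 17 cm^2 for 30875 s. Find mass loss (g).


Apply Faraday's law: m = i*A*t*M / (n*F)
Total charge passed Q = i*A*t = 0.6733*17*30875 = 353398.3375 C
m = Q*M/(n*F) = 353398.3375*45/(2*96485) = 82.4114 g

82.4114 g


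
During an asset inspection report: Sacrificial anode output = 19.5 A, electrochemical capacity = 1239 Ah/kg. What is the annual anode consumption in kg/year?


Annual consumption = current * hours per year / capacity
Rate = 19.5 * 8760 / 1239 = 137.9 kg/year

137.9 kg/year


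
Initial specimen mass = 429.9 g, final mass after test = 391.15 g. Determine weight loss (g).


Weight loss = initial − final
WL = 429.9 − 391.15 = 38.75 g

38.75 g


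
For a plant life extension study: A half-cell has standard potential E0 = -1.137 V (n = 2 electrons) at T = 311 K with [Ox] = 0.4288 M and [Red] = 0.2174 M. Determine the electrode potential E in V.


Apply the Nernst equation: E = E0 + (RT/nF)*ln([Ox]/[Red])
Step 1: RT/nF = 8.314*311/(2*96485) = 0.01339925 V
Step 2: [Ox]/[Red] = 0.4288/0.2174 = 1.972401
Step 3: ln(1.972401) = 0.679252
Step 4: correction = 0.01339925 * 0.679252 = 0.009 V
E = -1.137 + 0.009 = -1.128 V

-1.128 V


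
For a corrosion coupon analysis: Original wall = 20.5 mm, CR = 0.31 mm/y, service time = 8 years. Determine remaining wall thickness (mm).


Remaining wall = original − CR × time
t = 20.5 − 0.31*8 = 20.5 − 2.48 = 18.02 mm

18.02 mm


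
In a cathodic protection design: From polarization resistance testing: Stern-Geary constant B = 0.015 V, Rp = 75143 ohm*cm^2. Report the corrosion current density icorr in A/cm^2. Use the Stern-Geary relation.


Apply the Stern-Geary relation: icorr = B / Rp
icorr = 0.015 / 75143 = 1.996×10^-7 A/cm^2

1.996×10^-7 A/cm^2


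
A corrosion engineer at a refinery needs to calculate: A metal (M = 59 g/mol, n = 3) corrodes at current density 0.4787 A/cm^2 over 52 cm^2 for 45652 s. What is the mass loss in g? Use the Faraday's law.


Apply Faraday's law: m = i*A*t*M / (n*F)
Total charge passed Q = i*A*t = 0.4787*52*45652 = 1136387.8448 C
m = Q*M/(n*F) = 1136387.8448*59/(3*96485) = 231.6315 g

231.6315 g


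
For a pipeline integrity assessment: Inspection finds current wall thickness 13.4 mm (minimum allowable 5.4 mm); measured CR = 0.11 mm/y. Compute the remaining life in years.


Apply the remaining-life relation: RL = (t_current − t_min) / CR
RL = (13.4 − 5.4) / 0.11 = 8.0 / 0.11 = 72.7 years

72.7 years


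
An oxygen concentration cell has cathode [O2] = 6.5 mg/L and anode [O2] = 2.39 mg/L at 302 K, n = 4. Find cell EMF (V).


Apply the Nernst concentration-cell relation: E = (RT/nF)*ln(C_cathode/C_anode)
RT/nF = 8.314*302/(4*96485) = 0.00650575 V
ln(6.5/2.39) = 1.00051
E = 0.00650575 * 1.00051 = 0.00651 V

0.00651 V


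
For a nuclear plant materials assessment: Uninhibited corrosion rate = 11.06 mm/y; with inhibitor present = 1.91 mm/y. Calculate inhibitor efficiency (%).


Apply the inhibitor-efficiency definition: IE = (CR_blank − CR_inh)/CR_blank × 100
IE = (11.06 − 1.91) / 11.06 × 100
IE = 9.15 / 11.06 × 100 = 82.7 %

82.7 %


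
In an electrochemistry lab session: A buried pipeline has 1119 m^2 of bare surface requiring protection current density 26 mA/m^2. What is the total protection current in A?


I = area * current density, then convert mA → A (÷1000)
I = 1119 * 26 / 1000 = 29.09 A

29.09 A


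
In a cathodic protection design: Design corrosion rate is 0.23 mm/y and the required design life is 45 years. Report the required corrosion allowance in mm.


Corrosion allowance = CR × design life
CA = 0.23 * 45 = 10.35 mm

10.35 mm


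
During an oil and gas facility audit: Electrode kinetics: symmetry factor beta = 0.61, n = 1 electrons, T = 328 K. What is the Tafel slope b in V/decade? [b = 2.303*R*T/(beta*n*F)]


Apply the Tafel slope relation: b = 2.303*R*T/(beta*n*F)
Numerator: 2.303 * 8.314 * 328 = 6280.26
Denominator: 0.61 * 1 * 96485 = 58855.85
b = 6280.26 / 58855.85 = 0.1067 V/decade

0.1067 V/decade


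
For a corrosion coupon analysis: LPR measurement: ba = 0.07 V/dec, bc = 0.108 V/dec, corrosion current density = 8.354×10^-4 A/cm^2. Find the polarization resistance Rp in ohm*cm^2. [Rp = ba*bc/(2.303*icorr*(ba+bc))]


Apply the Stern-Geary equation: Rp = ba*bc / (2.303*icorr*(ba+bc))
ba*bc = 0.07*0.108 = 0.00756
ba+bc = 0.178; 2.303*icorr*(ba+bc) = 2.303*8.354×10^-4*0.178 = 3.4245886×10^-4
Rp = 0.00756 / 3.4245886×10^-4 = 22.08 ohm*cm^2

22.08 ohm*cm^2


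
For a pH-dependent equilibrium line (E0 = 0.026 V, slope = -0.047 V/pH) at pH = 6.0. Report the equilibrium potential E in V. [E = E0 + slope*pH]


Apply the Pourbaix line equation: E = E0 + slope*pH
E = 0.026 + (-0.047)*6.0 = 0.026 + (-0.282) = -0.256 V
Rounded to 4 decimal places: E = -0.2560 V

-0.2560 V


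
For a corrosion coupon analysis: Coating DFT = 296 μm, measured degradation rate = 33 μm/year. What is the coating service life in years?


Service life = thickness / degradation rate
Life = 296 / 33 = 9.0 years

9.0 years


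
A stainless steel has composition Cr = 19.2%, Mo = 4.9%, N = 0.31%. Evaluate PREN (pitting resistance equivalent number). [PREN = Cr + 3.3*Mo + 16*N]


Apply the PREN formula: PREN = Cr + 3.3*Mo + 16*N
PREN = 19.2 + 3.3*4.9 + 16*0.31
PREN = 19.2 + 16.17 + 4.96 = 40.33

40.33


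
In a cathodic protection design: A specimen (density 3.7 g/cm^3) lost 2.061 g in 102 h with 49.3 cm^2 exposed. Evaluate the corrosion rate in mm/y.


Apply the mm/y weight-loss relation: CR = 87600 * W / (D * A * T)
Numerator: 87600 * 2.061 = 180543.6
Denominator: 3.7 * 49.3 * 102 = 18605.82
CR = 180543.6 / 18605.82 = 9.7036 mm/y

9.7036 mm/y


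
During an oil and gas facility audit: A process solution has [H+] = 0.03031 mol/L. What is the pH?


pH = −log10[H+]
pH = −log10(0.03031) = 1.52

1.52


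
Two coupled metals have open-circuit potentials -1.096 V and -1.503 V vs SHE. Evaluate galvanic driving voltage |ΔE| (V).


Driving voltage is the absolute potential difference.
|ΔE| = |-1.096 − (-1.503)| = 0.407 V

0.407 V


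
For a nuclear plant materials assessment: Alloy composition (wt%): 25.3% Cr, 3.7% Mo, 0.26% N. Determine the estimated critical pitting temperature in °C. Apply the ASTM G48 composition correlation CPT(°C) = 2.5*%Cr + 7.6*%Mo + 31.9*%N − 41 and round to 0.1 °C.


Apply the ASTM G48 empirical CPT estimate: CPT(°C) = 2.5*%Cr + 7.6*%Mo + 31.9*%N − 41
2.5*25.3 = 63.25; 7.6*3.7 = 28.12; 31.9*0.26 = 8.294
CPT = 63.25 + 28.12 + 8.294 − 41 = 58.664 °C
Rounded to 0.1 °C: CPT ≈ 58.7 °C

58.7 °C


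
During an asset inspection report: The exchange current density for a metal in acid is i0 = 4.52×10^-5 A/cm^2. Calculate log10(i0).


i0 = 4.52×10^-5 A/cm^2
log10(i0) = -4.345

-4.345


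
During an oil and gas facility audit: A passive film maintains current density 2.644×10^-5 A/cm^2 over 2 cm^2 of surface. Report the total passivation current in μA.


I = i_pass * A, then convert A → μA (×10^6)
I = 2.644×10^-5 * 2 * 10^6 = 52.88 μA

52.88 μA
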